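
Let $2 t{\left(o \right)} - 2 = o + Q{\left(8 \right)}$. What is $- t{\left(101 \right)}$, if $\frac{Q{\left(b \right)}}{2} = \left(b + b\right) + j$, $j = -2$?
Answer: $- \frac{131}{2} \approx -65.5$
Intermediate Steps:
$Q{\left(b \right)} = -4 + 4 b$ ($Q{\left(b \right)} = 2 \left(\left(b + b\right) - 2\right) = 2 \left(2 b - 2\right) = 2 \left(-2 + 2 b\right) = -4 + 4 b$)
$t{\left(o \right)} = 15 + \frac{o}{2}$ ($t{\left(o \right)} = 1 + \frac{o + \left(-4 + 4 \cdot 8\right)}{2} = 1 + \frac{o + \left(-4 + 32\right)}{2} = 1 + \frac{o + 28}{2} = 1 + \frac{28 + o}{2} = 1 + \left(14 + \frac{o}{2}\right) = 15 + \frac{o}{2}$)
$- t{\left(101 \right)} = - (15 + \frac{1}{2} \cdot 101) = - (15 + \frac{101}{2}) = \left(-1\right) \frac{131}{2} = - \frac{131}{2}$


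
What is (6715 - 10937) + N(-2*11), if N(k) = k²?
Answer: -3738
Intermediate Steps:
(6715 - 10937) + N(-2*11) = (6715 - 10937) + (-2*11)² = -4222 + (-22)² = -4222 + 484 = -3738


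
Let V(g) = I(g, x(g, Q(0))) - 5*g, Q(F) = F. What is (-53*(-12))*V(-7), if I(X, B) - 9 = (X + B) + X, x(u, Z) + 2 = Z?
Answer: 17808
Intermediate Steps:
x(u, Z) = -2 + Z
I(X, B) = 9 + B + 2*X (I(X, B) = 9 + ((X + B) + X) = 9 + ((B + X) + X) = 9 + (B + 2*X) = 9 + B + 2*X)
V(g) = 7 - 3*g (V(g) = (9 + (-2 + 0) + 2*g) - 5*g = (9 - 2 + 2*g) - 5*g = (7 + 2*g) - 5*g = 7 - 3*g)
(-53*(-12))*V(-7) = (-53*(-12))*(7 - 3*(-7)) = 636*(7 + 21) = 636*28 = 17808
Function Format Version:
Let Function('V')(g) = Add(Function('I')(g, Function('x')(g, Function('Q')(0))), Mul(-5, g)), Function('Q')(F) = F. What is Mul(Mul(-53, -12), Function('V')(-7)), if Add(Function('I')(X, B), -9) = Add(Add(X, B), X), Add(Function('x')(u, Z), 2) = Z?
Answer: 17808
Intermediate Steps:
Function('x')(u, Z) = Add(-2, Z)
Function('I')(X, B) = Add(9, B, Mul(2, X)) (Function('I')(X, B) = Add(9, Add(Add(X, B), X)) = Add(9, Add(Add(B, X), X)) = Add(9, Add(B, Mul(2, X))) = Add(9, B, Mul(2, X)))
Function('V')(g) = Add(7, Mul(-3, g)) (Function('V')(g) = Add(Add(9, Add(-2, 0), Mul(2, g)), Mul(-5, g)) = Add(Add(9, -2, Mul(2, g)), Mul(-5, g)) = Add(Add(7, Mul(2, g)), Mul(-5, g)) = Add(7, Mul(-3, g)))
Mul(Mul(-53, -12), Function('V')(-7)) = Mul(Mul(-53, -12), Add(7, Mul(-3, -7))) = Mul(636, Add(7, 21)) = Mul(636, 28) = 17808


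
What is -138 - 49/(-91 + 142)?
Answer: -7087/51 ≈ -138.96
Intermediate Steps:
-138 - 49/(-91 + 142) = -138 - 49/51 = -7087/51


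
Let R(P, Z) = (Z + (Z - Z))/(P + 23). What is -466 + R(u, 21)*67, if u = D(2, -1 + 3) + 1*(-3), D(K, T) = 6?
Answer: -10709/26 ≈ -411.88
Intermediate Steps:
u = 3 (u = 6 + 1*(-3) = 6 - 3 = 3)
R(P, Z) = Z/(23 + P) (R(P, Z) = (Z + 0)/(23 + P) = Z/(23 + P))
-466 + R(u, 21)*67 = -466 + (21/(23 + 3))*67 = -466 + (21/26)*67 = -466 + 1407/26 = -10709/26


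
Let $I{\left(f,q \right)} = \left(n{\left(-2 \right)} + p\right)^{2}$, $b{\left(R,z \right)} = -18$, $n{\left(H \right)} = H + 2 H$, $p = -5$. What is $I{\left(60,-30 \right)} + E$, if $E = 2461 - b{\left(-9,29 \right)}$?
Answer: $2600$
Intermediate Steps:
$n{\left(H \right)} = 3 H$
$I{\left(f,q \right)} = 121$ ($I{\left(f,q \right)} = \left(3 \left(-2\right) - 5\right)^{2} = \left(-6 - 5\right)^{2} = \left(-11\right)^{2} = 121$)
$E = 2479$ ($E = 2461 - -18 = 2461 + 18 = 2479$)
$I{\left(60,-30 \right)} + E = 121 + 2479 = 2600$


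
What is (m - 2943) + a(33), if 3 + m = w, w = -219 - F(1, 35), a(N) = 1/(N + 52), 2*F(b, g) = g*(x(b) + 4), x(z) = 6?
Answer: -283899/85 ≈ -3340.0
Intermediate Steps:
F(b, g) = 5*g (F(b, g) = (g*(6 + 4))/2 = (g*10)/2 = (10*g)/2 = 5*g)
a(N) = 1/(52 + N)
w = -394 (w = -219 - 5*35 = -219 - 1*175 = -219 - 175 = -394)
m = -397 (m = -3 - 394 = -397)
(m - 2943) + a(33) = (-397 - 2943) + 1/(52 + 33) = -3340 + 1/85 = -283899/85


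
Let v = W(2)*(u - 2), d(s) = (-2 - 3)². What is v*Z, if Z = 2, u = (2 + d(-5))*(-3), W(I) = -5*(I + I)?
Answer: 3320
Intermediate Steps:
W(I) = -10*I
d(s) = 25 (d(s) = (-5)² = 25)
u = -81 (u = (2 + 25)*(-3) = 27*(-3) = -81)
v = 1660 (v = (-10*2)*(-81 - 2) = -20*(-83) = 1660)
v*Z = 1660*2 = 3320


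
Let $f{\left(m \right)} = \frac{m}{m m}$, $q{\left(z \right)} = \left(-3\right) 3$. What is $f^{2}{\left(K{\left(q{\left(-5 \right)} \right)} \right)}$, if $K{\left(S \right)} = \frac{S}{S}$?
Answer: $1$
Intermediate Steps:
$q{\left(z \right)} = -9$
$K{\left(S \right)} = 1$
$f{\left(m \right)} = \frac{1}{m}$ ($f{\left(m \right)} = \frac{m}{m^{2}} = \frac{1}{m}$)
$f^{2}{\left(K{\left(q{\left(-5 \right)} \right)} \right)} = \left(1^{-1}\right)^{2} = 1^{2} = 1$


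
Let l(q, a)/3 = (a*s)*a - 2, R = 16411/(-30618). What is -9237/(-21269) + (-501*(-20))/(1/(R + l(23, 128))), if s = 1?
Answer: 53447057620397321/108535707 ≈ 4.9244e+8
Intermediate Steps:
R = -16411/30618 (R = 16411*(-1/30618) = -16411/30618 ≈ -0.53599)
l(q, a) = -6 + 3*a² (l(q, a) = 3*((a*1)*a - 2) = 3*(a*a - 2) = 3*(a² - 2) = 3*(-2 + a²) = -6 + 3*a²)
-9237/(-21269) + (-501*(-20))/(1/(R + l(23, 128))) = -9237/(-21269) + (-501*(-20))/(1/(-16411/30618 + (-6 + 3*128²))) = -9237*(-1/21269) + 10020/(1/(-16411/30618 + (-6 + 3*16384))) = 9237/21269 + 10020/(1/(-16411/30618 + (-6 + 49152))) = 9237/21269 + 10020/(1/(-16411/30618 + 49146)) = 9237/21269 + 10020/(1/(1504735817/30618)) = 9237/21269 + 10020/(30618/1504735817) = 9237/21269 + 10020*(1504735817/30618) = 9237/21269 + 2512908814390/5103 = 53447057620397321/108535707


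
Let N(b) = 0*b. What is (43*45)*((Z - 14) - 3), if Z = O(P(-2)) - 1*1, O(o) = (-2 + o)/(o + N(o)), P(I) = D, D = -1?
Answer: -29025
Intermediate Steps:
N(b) = 0
P(I) = -1
O(o) = (-2 + o)/o (O(o) = (-2 + o)/(o + 0) = (-2 + o)/o)
Z = 2 (Z = (-2 - 1)/(-1) - 1*1 = -1*(-3) - 1 = 3 - 1 = 2)
(43*45)*((Z - 14) - 3) = (43*45)*((2 - 14) - 3) = 1935*(-12 - 3) = 1935*(-15) = -29025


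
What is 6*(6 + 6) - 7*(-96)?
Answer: 744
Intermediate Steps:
6*(6 + 6) - 7*(-96) = 6*12 + 672 = 72 + 672 = 744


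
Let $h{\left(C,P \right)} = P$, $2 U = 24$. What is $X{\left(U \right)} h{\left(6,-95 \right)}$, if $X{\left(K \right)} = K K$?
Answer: $-13680$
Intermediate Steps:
$U = 12$ ($U = \frac{1}{2} \cdot 24 = 12$)
$X{\left(K \right)} = K^{2}$
$X{\left(U \right)} h{\left(6,-95 \right)} = 12^{2} \left(-95\right) = 144 \left(-95\right) = -13680$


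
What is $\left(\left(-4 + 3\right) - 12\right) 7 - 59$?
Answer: $-150$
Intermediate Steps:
$\left(\left(-4 + 3\right) - 12\right) 7 - 59 = \left(-1 - 12\right) 7 - 59 = \left(-13\right) 7 - 59 = -91 - 59 = -150$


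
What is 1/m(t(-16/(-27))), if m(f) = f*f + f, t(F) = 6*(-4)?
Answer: 1/552 ≈ 0.0018116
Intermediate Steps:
t(F) = -24
m(f) = f + f² (m(f) = f² + f = f + f²)
1/m(t(-16/(-27))) = 1/(-24*(1 - 24)) = 1/(-24*(-23)) = 1/552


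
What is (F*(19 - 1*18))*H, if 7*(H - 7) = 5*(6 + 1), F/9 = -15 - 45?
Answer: -6480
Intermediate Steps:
F = -540 (F = 9*(-15 - 45) = 9*(-60) = -540)
H = 12 (H = 7 + (5*(6 + 1))/7 = 7 + (5*7)/7 = 7 + (1/7)*35 = 7 + 5 = 12)
(F*(19 - 1*18))*H = -540*(19 - 1*18)*12 = -540*(19 - 18)*12 = -540*1*12 = -540*12 = -6480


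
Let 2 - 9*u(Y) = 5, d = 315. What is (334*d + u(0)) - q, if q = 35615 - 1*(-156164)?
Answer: -259708/3 ≈ -86569.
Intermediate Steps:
u(Y) = -⅓ (u(Y) = 2/9 - ⅑*5 = 2/9 - 5/9 = -⅓)
q = 191779 (q = 35615 + 156164 = 191779)
(334*d + u(0)) - q = (334*315 - ⅓) - 1*191779 = (105210 - ⅓) - 191779 = 315629/3 - 191779 = -259708/3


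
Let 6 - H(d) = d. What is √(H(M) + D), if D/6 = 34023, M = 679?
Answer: √203465 ≈ 451.07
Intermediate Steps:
H(d) = 6 - d
D = 204138 (D = 6*34023 = 204138)
√(H(M) + D) = √((6 - 1*679) + 204138) = √((6 - 679) + 204138) = √(-673 + 204138) = √203465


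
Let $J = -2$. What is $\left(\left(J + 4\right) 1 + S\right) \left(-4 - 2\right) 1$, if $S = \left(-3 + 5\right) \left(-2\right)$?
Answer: $12$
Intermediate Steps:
$S = -4$ ($S = 2 \left(-2\right) = -4$)
$\left(\left(J + 4\right) 1 + S\right) \left(-4 - 2\right) 1 = \left(\left(-2 + 4\right) 1 - 4\right) \left(-4 - 2\right) 1 = \left(2 \cdot 1 - 4\right) \left(\left(-6\right) 1\right) = \left(2 - 4\right) \left(-6\right) = \left(-2\right) \left(-6\right) = 12$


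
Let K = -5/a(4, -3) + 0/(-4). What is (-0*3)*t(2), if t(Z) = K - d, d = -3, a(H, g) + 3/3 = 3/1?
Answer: 0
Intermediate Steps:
a(H, g) = 2 (a(H, g) = -1 + 3/1 = -1 + 3*1 = -1 + 3 = 2)
K = -5/2 (K = -5/2 + 0/(-4) = -5*1/2 + 0*(-1/4) = -5/2 + 0 = -5/2 ≈ -2.5000)
t(Z) = 1/2 (t(Z) = -5/2 - 1*(-3) = -5/2 + 3 = 1/2)
(-0*3)*t(2) = -0*3*(1/2) = -5*0*(1/2) = 0*(1/2) = 0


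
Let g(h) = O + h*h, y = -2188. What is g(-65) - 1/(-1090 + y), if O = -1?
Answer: 13846273/3278 ≈ 4224.0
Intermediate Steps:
g(h) = -1 + h**2 (g(h) = -1 + h*h = -1 + h**2)
g(-65) - 1/(-1090 + y) = (-1 + (-65)**2) - 1/(-1090 - 2188) = (-1 + 4225) - 1/(-3278) = 4224 - 1*(-1/3278) = 4224 + 1/3278 = 13846273/3278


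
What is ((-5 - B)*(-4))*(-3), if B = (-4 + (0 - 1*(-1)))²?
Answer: -168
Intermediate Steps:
B = 9 (B = (-4 + (0 + 1))² = (-4 + 1)² = (-3)² = 9)
((-5 - B)*(-4))*(-3) = ((-5 - 1*9)*(-4))*(-3) = ((-5 - 9)*(-4))*(-3) = -14*(-4)*(-3) = 56*(-3) = -168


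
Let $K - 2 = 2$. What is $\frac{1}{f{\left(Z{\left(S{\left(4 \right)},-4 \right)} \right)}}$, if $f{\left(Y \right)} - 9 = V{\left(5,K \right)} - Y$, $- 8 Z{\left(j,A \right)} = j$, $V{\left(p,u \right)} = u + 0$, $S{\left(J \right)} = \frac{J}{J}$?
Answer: $\frac{8}{105} \approx 0.07619$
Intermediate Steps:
$K = 4$ ($K = 2 + 2 = 4$)
$S{\left(J \right)} = 1$
$V{\left(p,u \right)} = u$
$Z{\left(j,A \right)} = - \frac{j}{8}$
$f{\left(Y \right)} = 13 - Y$ ($f{\left(Y \right)} = 9 - \left(-4 + Y\right) = 13 - Y$)
$\frac{1}{f{\left(Z{\left(S{\left(4 \right)},-4 \right)} \right)}} = \frac{1}{13 - \left(- \frac{1}{8}\right) 1} = \frac{1}{13 - - \frac{1}{8}} = \frac{1}{13 + \frac{1}{8}} = \frac{1}{\frac{105}{8}} = \frac{8}{105}$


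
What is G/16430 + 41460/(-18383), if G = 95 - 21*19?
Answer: -11077036/4871495 ≈ -2.2738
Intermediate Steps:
G = -304 (G = 95 - 399 = -304)
G/16430 + 41460/(-18383) = -304/16430 + 41460/(-18383) = -304*1/16430 + 41460*(-1/18383) = -152/8215 - 41460/18383 = -11077036/4871495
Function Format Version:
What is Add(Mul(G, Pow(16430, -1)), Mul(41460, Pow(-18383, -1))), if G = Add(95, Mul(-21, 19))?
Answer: Rational(-11077036, 4871495) ≈ -2.2738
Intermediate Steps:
G = -304 (G = Add(95, -399) = -304)
Add(Mul(G, Pow(16430, -1)), Mul(41460, Pow(-18383, -1))) = Add(Mul(-304, Pow(16430, -1)), Mul(41460, Pow(-18383, -1))) = Add(Mul(-304, Rational(1, 16430)), Mul(41460, Rational(-1, 18383))) = Add(Rational(-152, 8215), Rational(-41460, 18383)) = Rational(-11077036, 4871495)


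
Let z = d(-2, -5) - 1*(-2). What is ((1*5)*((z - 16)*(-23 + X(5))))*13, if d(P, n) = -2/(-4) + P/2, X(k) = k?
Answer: 16965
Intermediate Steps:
d(P, n) = ½ + P/2 (d(P, n) = -2*(-¼) + P*(½) = ½ + P/2)
z = 3/2 (z = (½ + (½)*(-2)) - 1*(-2) = (½ - 1) + 2 = -½ + 2 = 3/2 ≈ 1.5000)
((1*5)*((z - 16)*(-23 + X(5))))*13 = ((1*5)*((3/2 - 16)*(-23 + 5)))*13 = (5*(-29/2*(-18)))*13 = (5*261)*13 = 1305*13 = 16965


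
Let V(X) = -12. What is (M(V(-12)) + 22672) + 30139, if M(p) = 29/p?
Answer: 633703/12 ≈ 52809.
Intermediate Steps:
(M(V(-12)) + 22672) + 30139 = (29/(-12) + 22672) + 30139 = (29*(-1/12) + 22672) + 30139 = (-29/12 + 22672) + 30139 = 272035/12 + 30139 = 633703/12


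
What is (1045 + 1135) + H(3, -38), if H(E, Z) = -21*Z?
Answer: 2978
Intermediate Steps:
(1045 + 1135) + H(3, -38) = (1045 + 1135) - 21*(-38) = 2180 + 798 = 2978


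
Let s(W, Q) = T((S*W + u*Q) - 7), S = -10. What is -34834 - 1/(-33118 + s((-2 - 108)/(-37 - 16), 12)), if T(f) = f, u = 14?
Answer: -60883596661/1747821 ≈ -34834.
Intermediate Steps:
s(W, Q) = -7 - 10*W + 14*Q (s(W, Q) = (-10*W + 14*Q) - 7 = -7 - 10*W + 14*Q)
-34834 - 1/(-33118 + s((-2 - 108)/(-37 - 16), 12)) = -34834 - 1/(-33118 + (-7 - 10*(-2 - 108)/(-37 - 16) + 14*12)) = -34834 - 1/(-33118 + (-7 - (-1100)/(-53) + 168)) = -34834 - 1/(-33118 + (-7 - (-1100)*(-1)/53 + 168)) = -34834 - 1/(-33118 + (-7 - 10*110/53 + 168)) = -34834 - 1/(-33118 + (-7 - 1100/53 + 168)) = -34834 - 1/(-33118 + 7433/53) = -34834 - 1/(-1747821/53) = -34834 - 1*(-53/1747821) = -34834 + 53/1747821 = -60883596661/1747821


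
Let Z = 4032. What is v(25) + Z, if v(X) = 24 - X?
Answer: 4031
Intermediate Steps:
v(25) + Z = (24 - 1*25) + 4032 = (24 - 25) + 4032 = -1 + 4032 = 4031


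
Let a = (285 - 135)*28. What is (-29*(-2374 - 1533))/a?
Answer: 113303/4200 ≈ 26.977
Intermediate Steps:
a = 4200 (a = 150*28 = 4200)
(-29*(-2374 - 1533))/a = -29*(-2374 - 1533)/4200 = -29*(-3907)*(1/4200) = 113303*(1/4200) = 113303/4200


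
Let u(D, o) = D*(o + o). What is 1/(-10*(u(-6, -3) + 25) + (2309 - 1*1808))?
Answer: -1/109 ≈ -0.0091743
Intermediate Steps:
u(D, o) = 2*D*o (u(D, o) = D*(2*o) = 2*D*o)
1/(-10*(u(-6, -3) + 25) + (2309 - 1*1808)) = 1/(-10*(2*(-6)*(-3) + 25) + (2309 - 1*1808)) = 1/(-10*(36 + 25) + (2309 - 1808)) = 1/(-10*61 + 501) = 1/(-610 + 501) = 1/(-109) = -1/109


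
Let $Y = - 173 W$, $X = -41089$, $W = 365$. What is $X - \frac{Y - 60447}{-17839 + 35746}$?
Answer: $- \frac{735657131}{17907} \approx -41082.0$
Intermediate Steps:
$Y = -63145$ ($Y = \left(-173\right) 365 = -63145$)
$X - \frac{Y - 60447}{-17839 + 35746} = -41089 - \frac{-63145 - 60447}{-17839 + 35746} = -41089 - - \frac{123592}{17907} = -41089 + \frac{123592}{17907} = - \frac{735657131}{17907}$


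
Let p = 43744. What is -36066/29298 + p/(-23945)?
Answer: -357535347/116923435 ≈ -3.0579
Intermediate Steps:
-36066/29298 + p/(-23945) = -36066/29298 + 43744/(-23945) = -36066*1/29298 + 43744*(-1/23945) = -6011/4883 - 43744/23945 = -357535347/116923435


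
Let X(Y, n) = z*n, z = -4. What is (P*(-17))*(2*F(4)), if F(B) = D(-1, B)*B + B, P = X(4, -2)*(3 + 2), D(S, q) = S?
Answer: 0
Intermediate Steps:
X(Y, n) = -4*n
P = 40 (P = (-4*(-2))*(3 + 2) = 8*5 = 40)
F(B) = 0 (F(B) = -B + B = 0)
(P*(-17))*(2*F(4)) = (40*(-17))*(2*0) = -680*0 = 0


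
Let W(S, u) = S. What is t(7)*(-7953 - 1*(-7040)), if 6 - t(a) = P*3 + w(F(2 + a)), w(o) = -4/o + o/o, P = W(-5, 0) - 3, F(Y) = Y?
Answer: -241945/9 ≈ -26883.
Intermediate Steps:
P = -8 (P = -5 - 3 = -8)
w(o) = 1 - 4/o (w(o) = -4/o + 1 = 1 - 4/o)
t(a) = 30 - (-2 + a)/(2 + a) (t(a) = 6 - (-8*3 + (-4 + (2 + a))/(2 + a)) = 6 - (-24 + (-2 + a)/(2 + a)) = 6 + (24 - (-2 + a)/(2 + a)) = 30 - (-2 + a)/(2 + a))
t(7)*(-7953 - 1*(-7040)) = ((62 + 29*7)/(2 + 7))*(-7953 - 1*(-7040)) = ((62 + 203)/9)*(-7953 + 7040) = ((⅑)*265)*(-913) = (265/9)*(-913) = -241945/9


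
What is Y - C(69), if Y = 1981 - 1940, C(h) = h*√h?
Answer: 41 - 69*√69 ≈ -532.16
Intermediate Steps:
C(h) = h^(3/2)
Y = 41
Y - C(69) = 41 - 69^(3/2) = 41 - 69*√69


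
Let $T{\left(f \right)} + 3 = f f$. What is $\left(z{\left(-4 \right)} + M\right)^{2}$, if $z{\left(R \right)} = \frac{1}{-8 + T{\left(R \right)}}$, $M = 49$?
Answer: $\frac{60516}{25} \approx 2420.6$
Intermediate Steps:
$T{\left(f \right)} = -3 + f^{2}$ ($T{\left(f \right)} = -3 + f f = -3 + f^{2}$)
$z{\left(R \right)} = \frac{1}{-11 + R^{2}}$ ($z{\left(R \right)} = \frac{1}{-8 + \left(-3 + R^{2}\right)} = \frac{1}{-11 + R^{2}}$)
$\left(z{\left(-4 \right)} + M\right)^{2} = \left(\frac{1}{-11 + \left(-4\right)^{2}} + 49\right)^{2} = \left(\frac{1}{-11 + 16} + 49\right)^{2} = \left(\frac{1}{5} + 49\right)^{2} = \left(\frac{246}{5}\right)^{2} = \frac{60516}{25}$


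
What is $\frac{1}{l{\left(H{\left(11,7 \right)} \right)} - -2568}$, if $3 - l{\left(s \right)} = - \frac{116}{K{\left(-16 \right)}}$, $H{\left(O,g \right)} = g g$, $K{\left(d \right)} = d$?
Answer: $\frac{4}{10255} \approx 0.00039005$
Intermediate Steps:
$H{\left(O,g \right)} = g^{2}$
$l{\left(s \right)} = - \frac{17}{4}$ ($l{\left(s \right)} = 3 - - \frac{116}{-16} = 3 - \left(-116\right) \left(- \frac{1}{16}\right) = 3 - \frac{29}{4} = - \frac{17}{4}$)
$\frac{1}{l{\left(H{\left(11,7 \right)} \right)} - -2568} = \frac{1}{- \frac{17}{4} - -2568} = \frac{1}{- \frac{17}{4} + 2568} = \frac{1}{\frac{10255}{4}} = \frac{4}{10255}$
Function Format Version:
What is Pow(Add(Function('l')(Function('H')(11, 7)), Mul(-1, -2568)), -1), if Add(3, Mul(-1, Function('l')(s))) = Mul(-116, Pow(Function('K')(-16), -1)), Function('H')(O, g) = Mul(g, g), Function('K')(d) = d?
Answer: Rational(4, 10255) ≈ 0.00039005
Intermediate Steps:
Function('H')(O, g) = Pow(g, 2)
Function('l')(s) = Rational(-17, 4) (Function('l')(s) = Add(3, Mul(-1, Mul(-116, Pow(-16, -1)))) = Add(3, Mul(-1, Mul(-116, Rational(-1, 16)))) = Add(3, Mul(-1, Rational(29, 4))) = Add(3, Rational(-29, 4)) = Rational(-17, 4))
Pow(Add(Function('l')(Function('H')(11, 7)), Mul(-1, -2568)), -1) = Pow(Add(Rational(-17, 4), Mul(-1, -2568)), -1) = Pow(Add(Rational(-17, 4), 2568), -1) = Pow(Rational(10255, 4), -1) = Rational(4, 10255)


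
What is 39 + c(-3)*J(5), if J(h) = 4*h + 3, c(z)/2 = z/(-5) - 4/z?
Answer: 1919/15 ≈ 127.93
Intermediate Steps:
c(z) = -8/z - 2*z/5 (c(z) = 2*(z/(-5) - 4/z) = 2*(z*(-⅕) - 4/z) = 2*(-z/5 - 4/z) = 2*(-4/z - z/5) = -8/z - 2*z/5)
J(h) = 3 + 4*h
39 + c(-3)*J(5) = 39 + (-8/(-3) - ⅖*(-3))*(3 + 4*5) = 39 + (-8*(-⅓) + 6/5)*(3 + 20) = 39 + (8/3 + 6/5)*23 = 39 + (58/15)*23 = 39 + 1334/15 = 1919/15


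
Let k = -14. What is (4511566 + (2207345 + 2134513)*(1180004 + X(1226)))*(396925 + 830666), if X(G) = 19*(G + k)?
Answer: 6412197141489382002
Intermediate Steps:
X(G) = -266 + 19*G (X(G) = 19*(G - 14) = 19*(-14 + G) = -266 + 19*G)
(4511566 + (2207345 + 2134513)*(1180004 + X(1226)))*(396925 + 830666) = (4511566 + (2207345 + 2134513)*(1180004 + (-266 + 19*1226)))*(396925 + 830666) = (4511566 + 4341858*(1180004 + (-266 + 23294)))*1227591 = (4511566 + 4341858*(1180004 + 23028))*1227591 = (4511566 + 4341858*1203032)*1227591 = (4511566 + 5223394113456)*1227591 = 5223398625022*1227591 = 6412197141489382002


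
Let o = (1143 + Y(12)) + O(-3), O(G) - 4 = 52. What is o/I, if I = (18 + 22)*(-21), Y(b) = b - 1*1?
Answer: -121/84 ≈ -1.4405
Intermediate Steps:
Y(b) = -1 + b (Y(b) = b - 1 = -1 + b)
O(G) = 56 (O(G) = 4 + 52 = 56)
o = 1210 (o = (1143 + (-1 + 12)) + 56 = (1143 + 11) + 56 = 1154 + 56 = 1210)
I = -840 (I = 40*(-21) = -840)
o/I = 1210/(-840) = 1210*(-1/840) = -121/84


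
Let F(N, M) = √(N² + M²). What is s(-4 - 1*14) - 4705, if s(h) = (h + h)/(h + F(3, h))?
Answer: -4777 - 12*√37 ≈ -4850.0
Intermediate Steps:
F(N, M) = √(M² + N²)
s(h) = 2*h/(h + √(9 + h²)) (s(h) = (h + h)/(h + √(h² + 3²)) = (2*h)/(h + √(h² + 9)) = (2*h)/(h + √(9 + h²)) = 2*h/(h + √(9 + h²)))
s(-4 - 1*14) - 4705 = 2*(-4 - 1*14)/((-4 - 1*14) + √(9 + (-4 - 1*14)²)) - 4705 = 2*(-4 - 14)/((-4 - 14) + √(9 + (-4 - 14)²)) - 4705 = 2*(-18)/(-18 + √(9 + (-18)²)) - 4705 = 2*(-18)/(-18 + √(9 + 324)) - 4705 = 2*(-18)/(-18 + √333) - 4705 = 2*(-18)/(-18 + 3*√37) - 4705 = -36/(-18 + 3*√37) - 4705 = -4705 - 36/(-18 + 3*√37)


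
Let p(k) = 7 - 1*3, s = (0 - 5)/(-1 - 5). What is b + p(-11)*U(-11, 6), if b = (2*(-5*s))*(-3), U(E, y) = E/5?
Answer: 81/5 ≈ 16.200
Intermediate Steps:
s = 5/6 (s = -5/(-6) = -5*(-1/6) = 5/6 ≈ 0.83333)
U(E, y) = E/5 (U(E, y) = E*(1/5) = E/5)
p(k) = 4 (p(k) = 7 - 3 = 4)
b = 25 (b = (2*(-5*5/6))*(-3) = (2*(-25/6))*(-3) = -25/3*(-3) = 25)
b + p(-11)*U(-11, 6) = 25 + 4*((1/5)*(-11)) = 25 + 4*(-11/5) = 25 - 44/5 = 81/5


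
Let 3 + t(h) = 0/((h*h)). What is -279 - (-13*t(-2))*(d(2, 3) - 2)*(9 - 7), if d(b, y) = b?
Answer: -279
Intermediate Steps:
t(h) = -3 (t(h) = -3 + 0/((h*h)) = -3 + 0/(h²) = -3 + 0/h² = -3 + 0 = -3)
-279 - (-13*t(-2))*(d(2, 3) - 2)*(9 - 7) = -279 - (-13*(-3))*(2 - 2)*(9 - 7) = -279 - 39*0*2 = -279 - 39*0 = -279 - 1*0 = -279 + 0 = -279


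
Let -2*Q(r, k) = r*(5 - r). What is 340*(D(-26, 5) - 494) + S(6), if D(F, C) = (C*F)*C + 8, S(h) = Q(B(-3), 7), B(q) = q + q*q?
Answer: -386237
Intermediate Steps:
B(q) = q + q**2
Q(r, k) = -r*(5 - r)/2
S(h) = 3 (S(h) = (-3*(1 - 3))*(-5 - 3*(1 - 3))/2 = (-3*(-2))*(-5 - 3*(-2))/2 = (1/2)*6*(-5 + 6) = (1/2)*6*1 = 3)
D(F, C) = 8 + F*C**2 (D(F, C) = F*C**2 + 8 = 8 + F*C**2)
340*(D(-26, 5) - 494) + S(6) = 340*((8 - 26*5**2) - 494) + 3 = 340*((8 - 26*25) - 494) + 3 = 340*((8 - 650) - 494) + 3 = 340*(-642 - 494) + 3 = 340*(-1136) + 3 = -386240 + 3 = -386237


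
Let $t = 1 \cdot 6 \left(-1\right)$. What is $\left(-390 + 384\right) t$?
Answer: $36$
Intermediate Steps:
$t = -6$ ($t = 6 \left(-1\right) = -6$)
$\left(-390 + 384\right) t = \left(-390 + 384\right) \left(-6\right) = \left(-6\right) \left(-6\right) = 36$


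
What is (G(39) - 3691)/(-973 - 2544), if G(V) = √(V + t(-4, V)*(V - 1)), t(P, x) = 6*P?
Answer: 3691/3517 - 3*I*√97/3517 ≈ 1.0495 - 0.0084011*I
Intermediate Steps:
G(V) = √(24 - 23*V) (G(V) = √(V + (6*(-4))*(V - 1)) = √(V - 24*(-1 + V)) = √(V + (24 - 24*V)) = √(24 - 23*V))
(G(39) - 3691)/(-973 - 2544) = (√(24 - 23*39) - 3691)/(-973 - 2544) = (√(24 - 897) - 3691)/(-3517) = (√(-873) - 3691)*(-1/3517) = (3*I*√97 - 3691)*(-1/3517) = (-3691 + 3*I*√97)*(-1/3517) = 3691/3517 - 3*I*√97/3517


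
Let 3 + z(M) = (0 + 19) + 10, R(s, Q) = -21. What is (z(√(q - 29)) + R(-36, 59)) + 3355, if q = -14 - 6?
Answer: 3360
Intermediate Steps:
q = -20
z(M) = 26 (z(M) = -3 + ((0 + 19) + 10) = -3 + (19 + 10) = -3 + 29 = 26)
(z(√(q - 29)) + R(-36, 59)) + 3355 = (26 - 21) + 3355 = 5 + 3355 = 3360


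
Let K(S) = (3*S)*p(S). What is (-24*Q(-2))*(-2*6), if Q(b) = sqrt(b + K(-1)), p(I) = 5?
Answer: 288*I*sqrt(17) ≈ 1187.5*I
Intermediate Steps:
K(S) = 15*S (K(S) = (3*S)*5 = 15*S)
Q(b) = sqrt(-15 + b) (Q(b) = sqrt(b + 15*(-1)) = sqrt(b - 15) = sqrt(-15 + b))
(-24*Q(-2))*(-2*6) = (-24*sqrt(-15 - 2))*(-2*6) = -24*I*sqrt(17)*(-12) = 288*I*sqrt(17)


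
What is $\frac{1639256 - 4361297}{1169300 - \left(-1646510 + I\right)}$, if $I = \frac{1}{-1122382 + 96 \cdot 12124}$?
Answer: $- \frac{113024586402}{116918062819} \approx -0.9667$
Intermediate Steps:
$I = \frac{1}{41522}$ ($I = \frac{1}{-1122382 + 1163904} = \frac{1}{41522} \approx 2.4084 \cdot 10^{-5}$)
$\frac{1639256 - 4361297}{1169300 - \left(-1646510 + I\right)} = \frac{1639256 - 4361297}{1169300 + \left(1646510 - \frac{1}{41522}\right)} = - \frac{2722041}{1169300 + \left(1646510 - \frac{1}{41522}\right)} = - \frac{2722041}{1169300 + \frac{68366388219}{41522}} = - \frac{2722041}{\frac{116918062819}{41522}} = \left(-2722041\right) \frac{41522}{116918062819} = - \frac{113024586402}{116918062819}$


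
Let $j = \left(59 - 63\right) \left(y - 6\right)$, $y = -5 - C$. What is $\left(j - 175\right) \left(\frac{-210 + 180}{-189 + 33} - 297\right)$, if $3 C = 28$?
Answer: $\frac{2168477}{78} \approx 27801.0$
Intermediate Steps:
$C = \frac{28}{3}$ ($C = \frac{1}{3} \cdot 28 = \frac{28}{3} \approx 9.3333$)
$y = - \frac{43}{3}$ ($y = -5 - \frac{28}{3} = - \frac{43}{3} \approx -14.333$)
$j = \frac{244}{3}$ ($j = \left(59 - 63\right) \left(- \frac{43}{3} - 6\right) = \left(-4\right) \left(- \frac{61}{3}\right) = \frac{244}{3} \approx 81.333$)
$\left(j - 175\right) \left(\frac{-210 + 180}{-189 + 33} - 297\right) = \left(\frac{244}{3} - 175\right) \left(\frac{-210 + 180}{-189 + 33} - 297\right) = - \frac{281 \left(- \frac{30}{-156} - 297\right)}{3} = - \frac{281 \left(\left(-30\right) \left(- \frac{1}{156}\right) - 297\right)}{3} = - \frac{281 \left(\frac{5}{26} - 297\right)}{3} = \left(- \frac{281}{3}\right) \left(- \frac{7717}{26}\right) = \frac{2168477}{78}$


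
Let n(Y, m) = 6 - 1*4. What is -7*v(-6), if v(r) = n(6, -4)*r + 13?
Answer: -7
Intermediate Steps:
n(Y, m) = 2 (n(Y, m) = 6 - 4 = 2)
v(r) = 13 + 2*r (v(r) = 2*r + 13 = 13 + 2*r)
-7*v(-6) = -7*(13 + 2*(-6)) = -7*(13 - 12) = -7*1 = -7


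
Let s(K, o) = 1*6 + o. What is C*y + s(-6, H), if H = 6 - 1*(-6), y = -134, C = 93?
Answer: -12444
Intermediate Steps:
H = 12 (H = 6 + 6 = 12)
s(K, o) = 6 + o
C*y + s(-6, H) = 93*(-134) + (6 + 12) = -12462 + 18 = -12444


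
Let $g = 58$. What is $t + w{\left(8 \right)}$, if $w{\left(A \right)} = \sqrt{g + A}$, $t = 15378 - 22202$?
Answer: $-6824 + \sqrt{66} \approx -6815.9$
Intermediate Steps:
$t = -6824$ ($t = 15378 - 22202 = -6824$)
$w{\left(A \right)} = \sqrt{58 + A}$
$t + w{\left(8 \right)} = -6824 + \sqrt{58 + 8} = -6824 + \sqrt{66}$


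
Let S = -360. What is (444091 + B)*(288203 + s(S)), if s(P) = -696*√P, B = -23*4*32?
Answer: 127139888841 - 1842229872*I*√10 ≈ 1.2714e+11 - 5.8256e+9*I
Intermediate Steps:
B = -2944 (B = -92*32 = -2944)
(444091 + B)*(288203 + s(S)) = (444091 - 2944)*(288203 - 4176*I*√10) = 441147*(288203 - 4176*I*√10) = 127139888841 - 1842229872*I*√10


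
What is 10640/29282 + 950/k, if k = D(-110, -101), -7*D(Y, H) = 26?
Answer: -48612165/190333 ≈ -255.41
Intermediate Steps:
D(Y, H) = -26/7 (D(Y, H) = -⅐*26 = -26/7)
k = -26/7 ≈ -3.7143
10640/29282 + 950/k = 10640/29282 + 950/(-26/7) = 10640*(1/29282) + 950*(-7/26) = 5320/14641 - 3325/13 = -48612165/190333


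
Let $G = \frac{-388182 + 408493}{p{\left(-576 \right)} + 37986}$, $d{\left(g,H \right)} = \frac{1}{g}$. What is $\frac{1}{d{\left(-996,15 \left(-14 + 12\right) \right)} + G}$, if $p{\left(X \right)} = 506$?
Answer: $\frac{2396127}{1261954} \approx 1.8987$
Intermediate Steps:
$G = \frac{20311}{38492}$ ($G = \frac{-388182 + 408493}{506 + 37986} = \frac{20311}{38492} \approx 0.52767$)
$\frac{1}{d{\left(-996,15 \left(-14 + 12\right) \right)} + G} = \frac{1}{\frac{1}{-996} + \frac{20311}{38492}} = \frac{1}{- \frac{1}{996} + \frac{20311}{38492}} = \frac{1}{\frac{1261954}{2396127}} = \frac{2396127}{1261954}$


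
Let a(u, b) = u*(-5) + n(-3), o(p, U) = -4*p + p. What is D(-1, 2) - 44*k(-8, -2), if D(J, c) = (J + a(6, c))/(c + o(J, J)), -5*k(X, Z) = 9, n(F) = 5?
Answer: 74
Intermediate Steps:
o(p, U) = -3*p
k(X, Z) = -9/5 (k(X, Z) = -1/5*9 = -9/5)
a(u, b) = 5 - 5*u (a(u, b) = u*(-5) + 5 = -5*u + 5 = 5 - 5*u)
D(J, c) = (-25 + J)/(c - 3*J) (D(J, c) = (J + (5 - 5*6))/(c - 3*J) = (J + (5 - 30))/(c - 3*J) = (J - 25)/(c - 3*J) = (-25 + J)/(c - 3*J))
D(-1, 2) - 44*k(-8, -2) = (25 - 1*(-1))/(-1*2 + 3*(-1)) - 44*(-9/5) = (25 + 1)/(-2 - 3) + 396/5 = 26/(-5) + 396/5 = -1/5*26 + 396/5 = -26/5 + 396/5 = 74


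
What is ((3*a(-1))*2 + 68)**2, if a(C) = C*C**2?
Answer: 3844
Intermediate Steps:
a(C) = C**3
((3*a(-1))*2 + 68)**2 = ((3*(-1)**3)*2 + 68)**2 = ((3*(-1))*2 + 68)**2 = (-3*2 + 68)**2 = (-6 + 68)**2 = 62**2 = 3844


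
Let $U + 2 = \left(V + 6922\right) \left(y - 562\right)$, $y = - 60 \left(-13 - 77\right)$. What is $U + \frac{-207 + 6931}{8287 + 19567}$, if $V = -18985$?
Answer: $- \frac{812790802530}{13927} \approx -5.8361 \cdot 10^{7}$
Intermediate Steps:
$y = 5400$ ($y = \left(-60\right) \left(-90\right) = 5400$)
$U = -58360796$ ($U = -2 + \left(-18985 + 6922\right) \left(5400 - 562\right) = -2 - 58360794 = -58360796$)
$U + \frac{-207 + 6931}{8287 + 19567} = -58360796 + \frac{-207 + 6931}{8287 + 19567} = -58360796 + \frac{6724}{27854} = -58360796 + 6724 \cdot \frac{1}{27854} = -58360796 + \frac{3362}{13927} = - \frac{812790802530}{13927}$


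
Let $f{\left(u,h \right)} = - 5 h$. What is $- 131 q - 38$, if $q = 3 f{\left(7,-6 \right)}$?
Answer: $-11828$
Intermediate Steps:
$q = 90$ ($q = 3 \left(\left(-5\right) \left(-6\right)\right) = 3 \cdot 30 = 90$)
$- 131 q - 38 = \left(-131\right) 90 - 38 = -11790 - 38 = -11828$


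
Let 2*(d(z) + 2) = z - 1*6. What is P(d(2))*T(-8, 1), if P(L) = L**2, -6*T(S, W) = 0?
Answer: 0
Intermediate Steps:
d(z) = -5 + z/2 (d(z) = -2 + (z - 1*6)/2 = -2 + (z - 6)/2 = -2 + (-6 + z)/2 = -2 + (-3 + z/2) = -5 + z/2)
T(S, W) = 0 (T(S, W) = -1/6*0 = 0)
P(d(2))*T(-8, 1) = (-5 + (1/2)*2)**2*0 = (-5 + 1)**2*0 = (-4)**2*0 = 16*0 = 0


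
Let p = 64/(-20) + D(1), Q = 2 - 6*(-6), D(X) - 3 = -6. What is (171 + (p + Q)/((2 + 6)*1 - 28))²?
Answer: 286997481/10000 ≈ 28700.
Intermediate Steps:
D(X) = -3 (D(X) = 3 - 6 = -3)
Q = 38 (Q = 2 + 36 = 38)
p = -31/5 (p = 64/(-20) - 3 = 64*(-1/20) - 3 = -16/5 - 3 = -31/5 ≈ -6.2000)
(171 + (p + Q)/((2 + 6)*1 - 28))² = (171 + (-31/5 + 38)/((2 + 6)*1 - 28))² = (171 + 159/(5*(8*1 - 28)))² = (171 + 159/(5*(8 - 28)))² = (171 + (159/5)/(-20))² = (171 + (159/5)*(-1/20))² = (171 - 159/100)² = (16941/100)² = 286997481/10000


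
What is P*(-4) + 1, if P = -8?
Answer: 33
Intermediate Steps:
P*(-4) + 1 = -8*(-4) + 1 = 32 + 1 = 33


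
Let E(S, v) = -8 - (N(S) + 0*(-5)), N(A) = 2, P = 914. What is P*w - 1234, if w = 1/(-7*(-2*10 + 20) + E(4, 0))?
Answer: -6627/5 ≈ -1325.4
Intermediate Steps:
E(S, v) = -10 (E(S, v) = -8 - (2 + 0*(-5)) = -8 - (2 + 0) = -8 - 1*2 = -8 - 2 = -10)
w = -⅒ (w = 1/(-7*(-2*10 + 20) - 10) = 1/(-7*(-20 + 20) - 10) = 1/(-7*0 - 10) = 1/(0 - 10) = 1/(-10) = -⅒ ≈ -0.10000)
P*w - 1234 = 914*(-⅒) - 1234 = -457/5 - 1234 = -6627/5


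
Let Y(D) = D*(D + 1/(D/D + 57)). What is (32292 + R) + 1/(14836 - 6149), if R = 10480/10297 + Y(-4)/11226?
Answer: 22390455661489894/693352809443 ≈ 32293.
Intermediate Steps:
Y(D) = D*(1/58 + D) (Y(D) = D*(D + 1/(1 + 57)) = D*(D + 1/58) = D*(1/58 + D))
R = 569427189/558704923 (R = 10480/10297 - 4*(1/58 - 4)/11226 = 10480*(1/10297) - 4*(-231/58)*(1/11226) = 10480/10297 + (462/29)*(1/11226) = 10480/10297 + 77/54259 = 569427189/558704923 ≈ 1.0192)
(32292 + R) + 1/(14836 - 6149) = (32292 + 569427189/558704923) + 1/(14836 - 6149) = 18042268800705/558704923 + 1/8687 = 22390455661489894/693352809443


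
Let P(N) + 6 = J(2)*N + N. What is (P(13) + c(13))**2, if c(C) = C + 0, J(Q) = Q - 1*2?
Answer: 400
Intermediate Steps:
J(Q) = -2 + Q (J(Q) = Q - 2 = -2 + Q)
c(C) = C
P(N) = -6 + N (P(N) = -6 + ((-2 + 2)*N + N) = -6 + (0*N + N) = -6 + (0 + N) = -6 + N)
(P(13) + c(13))**2 = ((-6 + 13) + 13)**2 = (7 + 13)**2 = 20**2 = 400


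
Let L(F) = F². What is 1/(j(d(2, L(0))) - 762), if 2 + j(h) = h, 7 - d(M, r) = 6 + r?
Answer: -1/763 ≈ -0.0013106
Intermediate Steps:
d(M, r) = 1 - r (d(M, r) = 7 - (6 + r) = 7 + (-6 - r) = 1 - r)
j(h) = -2 + h
1/(j(d(2, L(0))) - 762) = 1/((-2 + (1 - 1*0²)) - 762) = 1/((-2 + (1 - 1*0)) - 762) = 1/((-2 + (1 + 0)) - 762) = 1/((-2 + 1) - 762) = 1/(-1 - 762) = 1/(-763) = -1/763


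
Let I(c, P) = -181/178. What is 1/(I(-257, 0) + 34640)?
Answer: 178/6165739 ≈ 2.8869e-5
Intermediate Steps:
I(c, P) = -181/178 (I(c, P) = -181*1/178 = -181/178)
1/(I(-257, 0) + 34640) = 1/(-181/178 + 34640) = 1/(6165739/178) = 178/6165739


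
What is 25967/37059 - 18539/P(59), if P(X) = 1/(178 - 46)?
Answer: -90688831765/37059 ≈ -2.4471e+6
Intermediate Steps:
P(X) = 1/132
25967/37059 - 18539/P(59) = 25967/37059 - 18539/1/132 = 25967*(1/37059) - 18539*132 = 25967/37059 - 2447148 = -90688831765/37059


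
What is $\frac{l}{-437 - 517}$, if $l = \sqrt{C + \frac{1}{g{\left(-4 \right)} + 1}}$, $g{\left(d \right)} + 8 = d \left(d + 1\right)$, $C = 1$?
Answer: $- \frac{\sqrt{30}}{4770} \approx -0.0011483$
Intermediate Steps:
$g{\left(d \right)} = -8 + d \left(1 + d\right)$ ($g{\left(d \right)} = -8 + d \left(d + 1\right) = -8 + d \left(1 + d\right)$)
$l = \frac{\sqrt{30}}{5}$ ($l = \sqrt{1 + \frac{1}{\left(-8 - 4 + \left(-4\right)^{2}\right) + 1}} = \sqrt{1 + \frac{1}{\left(-8 - 4 + 16\right) + 1}} = \sqrt{1 + \frac{1}{4 + 1}} = \sqrt{1 + \frac{1}{5}} = \sqrt{\frac{6}{5}} = \frac{\sqrt{30}}{5} \approx 1.0954$)
$\frac{l}{-437 - 517} = \frac{\frac{1}{5} \sqrt{30}}{-437 - 517} = \frac{\frac{1}{5} \sqrt{30}}{-954} = - \frac{\frac{1}{5} \sqrt{30}}{954} = - \frac{\sqrt{30}}{4770}$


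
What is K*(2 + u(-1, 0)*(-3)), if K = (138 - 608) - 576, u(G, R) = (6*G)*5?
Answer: -96232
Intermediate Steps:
u(G, R) = 30*G
K = -1046 (K = -470 - 576 = -1046)
K*(2 + u(-1, 0)*(-3)) = -1046*(2 + (30*(-1))*(-3)) = -1046*(2 - 30*(-3)) = -1046*(2 + 90) = -1046*92 = -96232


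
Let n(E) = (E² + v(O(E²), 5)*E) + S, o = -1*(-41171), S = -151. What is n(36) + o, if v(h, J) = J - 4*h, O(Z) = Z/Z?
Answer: 42352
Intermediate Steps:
O(Z) = 1
o = 41171
n(E) = -151 + E + E² (n(E) = (E² + (5 - 4*1)*E) - 151 = (E² + (5 - 4)*E) - 151 = (E² + 1*E) - 151 = (E² + E) - 151 = (E + E²) - 151 = -151 + E + E²)
n(36) + o = (-151 + 36 + 36²) + 41171 = (-151 + 36 + 1296) + 41171 = 1181 + 41171 = 42352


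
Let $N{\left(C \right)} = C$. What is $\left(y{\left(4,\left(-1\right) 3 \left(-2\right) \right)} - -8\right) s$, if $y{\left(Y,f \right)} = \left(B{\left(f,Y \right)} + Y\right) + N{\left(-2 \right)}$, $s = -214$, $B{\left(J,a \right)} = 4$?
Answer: $-2996$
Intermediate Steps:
$y{\left(Y,f \right)} = 2 + Y$ ($y{\left(Y,f \right)} = \left(4 + Y\right) - 2 = 2 + Y$)
$\left(y{\left(4,\left(-1\right) 3 \left(-2\right) \right)} - -8\right) s = \left(\left(2 + 4\right) - -8\right) \left(-214\right) = \left(6 + 8\right) \left(-214\right) = 14 \left(-214\right) = -2996$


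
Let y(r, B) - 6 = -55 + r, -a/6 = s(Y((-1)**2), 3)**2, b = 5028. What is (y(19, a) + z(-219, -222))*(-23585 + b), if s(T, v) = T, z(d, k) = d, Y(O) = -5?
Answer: 4620693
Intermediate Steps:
a = -150 (a = -6*(-5)**2 = -6*25 = -150)
y(r, B) = -49 + r (y(r, B) = 6 + (-55 + r) = -49 + r)
(y(19, a) + z(-219, -222))*(-23585 + b) = ((-49 + 19) - 219)*(-23585 + 5028) = (-30 - 219)*(-18557) = -249*(-18557) = 4620693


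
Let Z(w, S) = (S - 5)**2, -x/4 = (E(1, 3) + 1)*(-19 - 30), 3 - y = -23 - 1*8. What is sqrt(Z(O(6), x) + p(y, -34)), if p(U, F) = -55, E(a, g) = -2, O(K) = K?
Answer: sqrt(40346) ≈ 200.86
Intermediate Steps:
y = 34 (y = 3 - (-23 - 1*8) = 3 - (-23 - 8) = 3 - 1*(-31) = 3 + 31 = 34)
x = -196 (x = -4*(-2 + 1)*(-19 - 30) = -(-4)*(-49) = -4*49 = -196)
Z(w, S) = (-5 + S)**2
sqrt(Z(O(6), x) + p(y, -34)) = sqrt((-5 - 196)**2 - 55) = sqrt((-201)**2 - 55) = sqrt(40401 - 55) = sqrt(40346)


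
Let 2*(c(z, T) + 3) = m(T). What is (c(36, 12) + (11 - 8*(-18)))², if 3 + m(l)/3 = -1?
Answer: 21316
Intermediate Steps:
m(l) = -12 (m(l) = -9 + 3*(-1) = -9 - 3 = -12)
c(z, T) = -9 (c(z, T) = -3 + (½)*(-12) = -3 - 6 = -9)
(c(36, 12) + (11 - 8*(-18)))² = (-9 + (11 - 8*(-18)))² = (-9 + (11 + 144))² = (-9 + 155)² = 146² = 21316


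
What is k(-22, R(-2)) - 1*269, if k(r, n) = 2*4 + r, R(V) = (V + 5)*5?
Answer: -283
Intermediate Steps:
R(V) = 25 + 5*V (R(V) = (5 + V)*5 = 25 + 5*V)
k(r, n) = 8 + r
k(-22, R(-2)) - 1*269 = (8 - 22) - 1*269 = -14 - 269 = -283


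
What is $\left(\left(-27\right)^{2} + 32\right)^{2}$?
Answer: $579121$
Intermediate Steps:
$\left(\left(-27\right)^{2} + 32\right)^{2} = \left(729 + 32\right)^{2} = 761^{2} = 579121$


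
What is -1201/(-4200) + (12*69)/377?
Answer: 3930377/1583400 ≈ 2.4822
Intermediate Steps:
-1201/(-4200) + (12*69)/377 = -1201*(-1/4200) + 828*(1/377) = 1201/4200 + 828/377 = 3930377/1583400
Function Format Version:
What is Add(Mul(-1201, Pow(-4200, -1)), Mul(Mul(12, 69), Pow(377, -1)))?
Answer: Rational(3930377, 1583400) ≈ 2.4822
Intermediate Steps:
Add(Mul(-1201, Pow(-4200, -1)), Mul(Mul(12, 69), Pow(377, -1))) = Add(Mul(-1201, Rational(-1, 4200)), Mul(828, Rational(1, 377))) = Add(Rational(1201, 4200), Rational(828, 377)) = Rational(3930377, 1583400)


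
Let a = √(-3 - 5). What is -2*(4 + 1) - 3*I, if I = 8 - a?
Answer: -34 + 6*I*√2 ≈ -34.0 + 8.4853*I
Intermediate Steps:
a = 2*I*√2 (a = √(-8) = 2*I*√2 ≈ 2.8284*I)
I = 8 - 2*I*√2 ≈ 8.0 - 2.8284*I
-2*(4 + 1) - 3*I = -2*(4 + 1) - 3*(8 - 2*I*√2) = -2*5 + (-24 + 6*I*√2) = -10 + (-24 + 6*I*√2) = -34 + 6*I*√2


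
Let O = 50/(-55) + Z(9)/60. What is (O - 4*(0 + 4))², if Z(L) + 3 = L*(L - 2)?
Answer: 30625/121 ≈ 253.10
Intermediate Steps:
Z(L) = -3 + L*(-2 + L) (Z(L) = -3 + L*(L - 2) = -3 + L*(-2 + L))
O = 1/11 (O = 50/(-55) + (-3 + 9² - 2*9)/60 = 50*(-1/55) + (-3 + 81 - 18)*(1/60) = -10/11 + 60*(1/60) = -10/11 + 1 = 1/11 ≈ 0.090909)
(O - 4*(0 + 4))² = (1/11 - 4*(0 + 4))² = (1/11 - 4*4)² = (1/11 - 16)² = (-175/11)² = 30625/121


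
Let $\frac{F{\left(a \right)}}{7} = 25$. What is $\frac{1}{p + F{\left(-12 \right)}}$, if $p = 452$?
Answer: $\frac{1}{627} \approx 0.0015949$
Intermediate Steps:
$F{\left(a \right)} = 175$ ($F{\left(a \right)} = 7 \cdot 25 = 175$)
$\frac{1}{p + F{\left(-12 \right)}} = \frac{1}{452 + 175} = \frac{1}{627}$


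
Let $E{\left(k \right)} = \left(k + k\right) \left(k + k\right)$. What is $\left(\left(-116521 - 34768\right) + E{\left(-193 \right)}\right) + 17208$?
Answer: $14915$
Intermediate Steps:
$E{\left(k \right)} = 4 k^{2}$ ($E{\left(k \right)} = 2 k 2 k = 4 k^{2}$)
$\left(\left(-116521 - 34768\right) + E{\left(-193 \right)}\right) + 17208 = \left(\left(-116521 - 34768\right) + 4 \left(-193\right)^{2}\right) + 17208 = \left(-151289 + 4 \cdot 37249\right) + 17208 = \left(-151289 + 148996\right) + 17208 = -2293 + 17208 = 14915$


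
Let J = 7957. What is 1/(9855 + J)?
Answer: 1/17812 ≈ 5.6142e-5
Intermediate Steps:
1/(9855 + J) = 1/(9855 + 7957) = 1/17812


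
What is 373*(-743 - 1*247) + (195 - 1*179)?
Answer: -369254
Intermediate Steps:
373*(-743 - 1*247) + (195 - 1*179) = 373*(-743 - 247) + (195 - 179) = 373*(-990) + 16 = -369270 + 16 = -369254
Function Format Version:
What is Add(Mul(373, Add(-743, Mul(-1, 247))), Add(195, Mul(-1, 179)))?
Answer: -369254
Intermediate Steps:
Add(Mul(373, Add(-743, Mul(-1, 247))), Add(195, Mul(-1, 179))) = Add(Mul(373, Add(-743, -247)), Add(195, -179)) = Add(Mul(373, -990), 16) = Add(-369270, 16) = -369254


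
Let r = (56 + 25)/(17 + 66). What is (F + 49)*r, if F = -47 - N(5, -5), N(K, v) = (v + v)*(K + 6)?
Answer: 9072/83 ≈ 109.30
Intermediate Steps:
N(K, v) = 2*v*(6 + K) (N(K, v) = (2*v)*(6 + K) = 2*v*(6 + K))
F = 63 (F = -47 - 2*(-5)*(6 + 5) = -47 - 2*(-5)*11 = -47 - 1*(-110) = -47 + 110 = 63)
r = 81/83 ≈ 0.97590
(F + 49)*r = (63 + 49)*(81/83) = 112*(81/83) = 9072/83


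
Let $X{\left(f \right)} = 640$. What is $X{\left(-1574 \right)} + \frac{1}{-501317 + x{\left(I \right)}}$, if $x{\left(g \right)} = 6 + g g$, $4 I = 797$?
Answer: $\frac{4726890864}{7385767} \approx 640.0$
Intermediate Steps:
$I = \frac{797}{4}$ ($I = \frac{1}{4} \cdot 797 = \frac{797}{4} \approx 199.25$)
$x{\left(g \right)} = 6 + g^{2}$
$X{\left(-1574 \right)} + \frac{1}{-501317 + x{\left(I \right)}} = 640 + \frac{1}{-501317 + \left(6 + \left(\frac{797}{4}\right)^{2}\right)} = 640 + \frac{1}{-501317 + \left(6 + \frac{635209}{16}\right)} = 640 + \frac{1}{-501317 + \frac{635305}{16}} = 640 + \frac{1}{- \frac{7385767}{16}} = 640 - \frac{16}{7385767} = \frac{4726890864}{7385767}$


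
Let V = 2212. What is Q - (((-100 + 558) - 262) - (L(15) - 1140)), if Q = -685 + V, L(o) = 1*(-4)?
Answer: 187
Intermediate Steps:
L(o) = -4
Q = 1527 (Q = -685 + 2212 = 1527)
Q - (((-100 + 558) - 262) - (L(15) - 1140)) = 1527 - (((-100 + 558) - 262) - (-4 - 1140)) = 1527 - ((458 - 262) - 1*(-1144)) = 1527 - (196 + 1144) = 1527 - 1*1340 = 1527 - 1340 = 187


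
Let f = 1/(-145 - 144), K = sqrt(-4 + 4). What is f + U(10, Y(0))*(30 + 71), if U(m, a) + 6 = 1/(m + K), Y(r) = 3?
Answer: -1722161/2890 ≈ -595.90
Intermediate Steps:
K = 0 (K = sqrt(0) = 0)
f = -1/289 (f = 1/(-289) = -1/289 ≈ -0.0034602)
U(m, a) = -6 + 1/m (U(m, a) = -6 + 1/(m + 0) = -6 + 1/m)
f + U(10, Y(0))*(30 + 71) = -1/289 + (-6 + 1/10)*(30 + 71) = -1/289 + (-6 + 1/10)*101 = -1/289 - 59/10*101 = -1/289 - 5959/10 = -1722161/2890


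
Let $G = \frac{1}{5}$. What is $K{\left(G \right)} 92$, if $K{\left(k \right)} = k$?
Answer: $\frac{92}{5} \approx 18.4$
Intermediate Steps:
$G = \frac{1}{5} \approx 0.2$
$K{\left(G \right)} 92 = \frac{1}{5} \cdot 92 = \frac{92}{5}$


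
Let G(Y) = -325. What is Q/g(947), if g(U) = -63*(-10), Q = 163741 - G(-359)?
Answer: 11719/45 ≈ 260.42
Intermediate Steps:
Q = 164066 (Q = 163741 - 1*(-325) = 163741 + 325 = 164066)
g(U) = 630
Q/g(947) = 164066/630 = 164066*(1/630) = 11719/45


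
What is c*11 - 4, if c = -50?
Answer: -554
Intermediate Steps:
c*11 - 4 = -50*11 - 4 = -550 - 4 = -554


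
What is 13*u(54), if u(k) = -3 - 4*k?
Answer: -2847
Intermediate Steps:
13*u(54) = 13*(-3 - 4*54) = 13*(-3 - 216) = 13*(-219) = -2847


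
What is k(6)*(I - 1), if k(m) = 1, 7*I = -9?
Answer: -16/7 ≈ -2.2857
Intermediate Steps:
I = -9/7 (I = (1/7)*(-9) = -9/7 ≈ -1.2857)
k(6)*(I - 1) = 1*(-9/7 - 1) = 1*(-16/7) = -16/7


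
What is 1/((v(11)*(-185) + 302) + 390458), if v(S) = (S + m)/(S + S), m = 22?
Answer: 2/780965 ≈ 2.5609e-6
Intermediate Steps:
v(S) = (22 + S)/(2*S) (v(S) = (S + 22)/(S + S) = (22 + S)/((2*S)) = (22 + S)*(1/(2*S)) = (22 + S)/(2*S))
1/((v(11)*(-185) + 302) + 390458) = 1/((((1/2)*(22 + 11)/11)*(-185) + 302) + 390458) = 1/((((1/2)*(1/11)*33)*(-185) + 302) + 390458) = 1/(((3/2)*(-185) + 302) + 390458) = 1/((-555/2 + 302) + 390458) = 1/(49/2 + 390458) = 1/(780965/2) = 2/780965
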